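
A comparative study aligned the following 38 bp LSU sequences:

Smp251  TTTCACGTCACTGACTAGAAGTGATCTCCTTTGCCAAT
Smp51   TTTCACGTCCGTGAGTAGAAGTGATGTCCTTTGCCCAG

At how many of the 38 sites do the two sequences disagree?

The sequences differ at positions 10 (A/C), 11 (C/G), 15 (C/G), 26 (C/G), 36 (A/C), 38 (T/G).
That gives 6 mismatches out of 38 aligned sites, so the Hamming distance is 6.

6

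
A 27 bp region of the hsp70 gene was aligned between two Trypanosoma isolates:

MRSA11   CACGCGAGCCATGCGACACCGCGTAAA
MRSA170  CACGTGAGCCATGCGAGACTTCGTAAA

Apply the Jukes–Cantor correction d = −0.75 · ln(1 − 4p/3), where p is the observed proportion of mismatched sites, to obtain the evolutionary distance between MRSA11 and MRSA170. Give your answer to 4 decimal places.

0.1650

The sequences differ at positions 5 (C/T), 17 (C/G), 20 (C/T), 21 (G/T).
p = 4/27 = 0.148148.
d = −0.75 · ln(1 − (4/3)·0.148148) = −0.75 · ln(0.802469) = −0.75 · (-0.220062) = 0.1650.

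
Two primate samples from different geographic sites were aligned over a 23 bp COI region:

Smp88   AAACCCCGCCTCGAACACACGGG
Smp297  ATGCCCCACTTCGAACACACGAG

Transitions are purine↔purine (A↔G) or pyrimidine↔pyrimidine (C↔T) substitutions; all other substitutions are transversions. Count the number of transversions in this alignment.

1

Differing sites — 2:A/T (Tv); 3:A/G (Ti); 8:G/A (Ti); 10:C/T (Ti); 22:G/A (Ti).
Of the 5 differences, 4 transitions and 1 transversion, so the answer is 1.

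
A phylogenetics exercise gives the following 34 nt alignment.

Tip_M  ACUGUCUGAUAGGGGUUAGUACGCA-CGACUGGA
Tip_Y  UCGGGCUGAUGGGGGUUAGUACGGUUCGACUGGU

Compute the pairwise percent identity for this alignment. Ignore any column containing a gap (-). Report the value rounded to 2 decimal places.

Excluding the 1 gap column leaves 33 comparable sites.
The sequences differ at positions 1 (A/U), 3 (U/G), 5 (U/G), 11 (A/G), 24 (C/G), 25 (A/U), 34 (A/U).
26 of the 33 comparable sites match, so the percent identity is 26/33 × 100 = 78.79%.

78.79%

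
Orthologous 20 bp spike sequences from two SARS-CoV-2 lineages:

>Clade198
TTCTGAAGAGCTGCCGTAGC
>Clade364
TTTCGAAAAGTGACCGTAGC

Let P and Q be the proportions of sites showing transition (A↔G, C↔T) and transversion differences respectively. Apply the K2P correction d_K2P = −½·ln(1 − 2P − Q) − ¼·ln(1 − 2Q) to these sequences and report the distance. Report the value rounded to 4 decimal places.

0.4256

Differing sites — 3:C/T (Ti); 4:T/C (Ti); 8:G/A (Ti); 11:C/T (Ti); 12:T/G (Tv); 13:G/A (Ti).
Of the 6 differences, 5 transitions and 1 transversion over 20 sites: P = 5/20 = 0.250000, Q = 1/20 = 0.050000.
d = −0.5·ln(0.450000) − 0.25·ln(0.900000) = −0.5·(-0.798508) − 0.25·(-0.105361) = 0.4256.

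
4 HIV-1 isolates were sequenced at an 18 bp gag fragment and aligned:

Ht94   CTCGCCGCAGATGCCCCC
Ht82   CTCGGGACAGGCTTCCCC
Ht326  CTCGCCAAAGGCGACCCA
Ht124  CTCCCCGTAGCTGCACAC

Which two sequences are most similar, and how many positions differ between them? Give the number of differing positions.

5

Pairwise Hamming distances:
  Ht94 vs Ht82: 7
  Ht94 vs Ht326: 6
  Ht94 vs Ht124: 5
  Ht82 vs Ht326: 6
  Ht82 vs Ht124: 11
  Ht326 vs Ht124: 9
The smallest is 5, between Ht94 and Ht124.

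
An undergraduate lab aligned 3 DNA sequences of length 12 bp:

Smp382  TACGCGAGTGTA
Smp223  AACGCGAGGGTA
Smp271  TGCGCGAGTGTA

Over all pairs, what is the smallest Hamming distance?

Pairwise Hamming distances:
  Smp382 vs Smp223: 2
  Smp382 vs Smp271: 1
  Smp223 vs Smp271: 3
The smallest is 1, between Smp382 and Smp271.

1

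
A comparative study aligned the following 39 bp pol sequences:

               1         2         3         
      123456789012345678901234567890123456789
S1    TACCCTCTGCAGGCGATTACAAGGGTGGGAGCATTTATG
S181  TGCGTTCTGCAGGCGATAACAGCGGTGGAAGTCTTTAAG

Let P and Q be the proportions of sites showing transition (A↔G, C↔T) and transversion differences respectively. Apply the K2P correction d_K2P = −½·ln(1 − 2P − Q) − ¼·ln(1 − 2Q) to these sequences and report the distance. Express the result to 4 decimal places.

0.3168

The sequences differ at positions 2 (A/G, transition), 4 (C/G, transversion), 5 (C/T, transition), 18 (T/A, transversion), 22 (A/G, transition), 23 (G/C, transversion), 29 (G/A, transition), 32 (C/T, transition), 33 (A/C, transversion), 38 (T/A, transversion).
Of the 10 differences, 5 transitions and 5 transversions over 39 sites: P = 5/39 = 0.128205, Q = 5/39 = 0.128205.
d = −0.5·ln(0.615385) − 0.25·ln(0.743590) = −0.5·(-0.485507) − 0.25·(-0.296265) = 0.3168.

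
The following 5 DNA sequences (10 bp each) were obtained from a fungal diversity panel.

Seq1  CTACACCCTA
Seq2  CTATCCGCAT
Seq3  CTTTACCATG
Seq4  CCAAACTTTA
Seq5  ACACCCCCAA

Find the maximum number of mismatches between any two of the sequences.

8

Pairwise Hamming distances:
  Seq1 vs Seq2: 5
  Seq1 vs Seq3: 4
  Seq1 vs Seq4: 4
  Seq1 vs Seq5: 4
  Seq2 vs Seq3: 6
  Seq2 vs Seq4: 7
  Seq2 vs Seq5: 5
  Seq3 vs Seq4: 6
  Seq3 vs Seq5: 8
  Seq4 vs Seq5: 6
The largest is 8, between Seq3 and Seq5.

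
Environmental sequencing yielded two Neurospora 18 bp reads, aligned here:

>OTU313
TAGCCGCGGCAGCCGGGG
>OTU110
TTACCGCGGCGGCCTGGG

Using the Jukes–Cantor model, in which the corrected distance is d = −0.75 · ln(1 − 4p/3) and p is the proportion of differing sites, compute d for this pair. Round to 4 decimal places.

0.2635

Differing sites — 2:A/T; 3:G/A; 11:A/G; 15:G/T.
p = 4/18 = 0.222222.
d = −0.75 · ln(1 − (4/3)·0.222222) = −0.75 · ln(0.703704) = −0.75 · (-0.351397) = 0.2635.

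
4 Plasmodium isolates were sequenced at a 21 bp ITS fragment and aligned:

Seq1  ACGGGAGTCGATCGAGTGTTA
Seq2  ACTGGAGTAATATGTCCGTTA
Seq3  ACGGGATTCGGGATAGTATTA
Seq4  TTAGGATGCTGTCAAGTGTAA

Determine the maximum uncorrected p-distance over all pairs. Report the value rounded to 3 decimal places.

Pairwise Hamming distances:
  Seq1 vs Seq2: 9
  Seq1 vs Seq3: 6
  Seq1 vs Seq4: 9
  Seq2 vs Seq3: 12
  Seq2 vs Seq4: 15
  Seq3 vs Seq4: 10
The largest is 15 mismatches, between Seq2 and Seq4; p = 15/21 = 0.714.

0.714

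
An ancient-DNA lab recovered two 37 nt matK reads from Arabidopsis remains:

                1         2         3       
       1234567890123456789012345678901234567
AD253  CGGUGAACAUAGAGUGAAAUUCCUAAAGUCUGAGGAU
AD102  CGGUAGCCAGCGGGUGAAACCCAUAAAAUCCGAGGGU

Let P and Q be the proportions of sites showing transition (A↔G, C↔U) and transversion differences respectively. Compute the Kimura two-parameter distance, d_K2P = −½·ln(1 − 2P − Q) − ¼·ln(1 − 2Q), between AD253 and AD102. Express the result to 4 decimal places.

0.4498

Differing sites — 5:G/A (Ti); 6:A/G (Ti); 7:A/C (Tv); 10:U/G (Tv); 11:A/C (Tv); 13:A/G (Ti); 20:U/C (Ti); 21:U/C (Ti); 23:C/A (Tv); 28:G/A (Ti); 31:U/C (Ti); 36:A/G (Ti).
Of the 12 differences, 8 transitions and 4 transversions over 37 sites: P = 8/37 = 0.216216, Q = 4/37 = 0.108108.
d = −0.5·ln(0.459460) − 0.25·ln(0.783784) = −0.5·(-0.777703) − 0.25·(-0.243622) = 0.4498.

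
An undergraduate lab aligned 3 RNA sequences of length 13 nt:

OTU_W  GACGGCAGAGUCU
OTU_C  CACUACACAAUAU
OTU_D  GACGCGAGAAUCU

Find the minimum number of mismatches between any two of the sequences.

Pairwise Hamming distances:
  OTU_W vs OTU_C: 6
  OTU_W vs OTU_D: 3
  OTU_C vs OTU_D: 6
The smallest is 3, between OTU_W and OTU_D.

3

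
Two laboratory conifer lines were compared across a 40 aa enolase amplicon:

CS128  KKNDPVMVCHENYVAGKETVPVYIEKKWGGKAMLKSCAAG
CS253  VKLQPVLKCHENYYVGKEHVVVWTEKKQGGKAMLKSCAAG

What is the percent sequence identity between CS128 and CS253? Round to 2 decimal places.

70.00%

The sequences differ at positions 1 (K/V), 3 (N/L), 4 (D/Q), 7 (M/L), 8 (V/K), 14 (V/Y), 15 (A/V), 19 (T/H), 21 (P/V), 23 (Y/W), 24 (I/T), 28 (W/Q).
28 of the 40 sites match, so the percent identity is 28/40 × 100 = 70.00%.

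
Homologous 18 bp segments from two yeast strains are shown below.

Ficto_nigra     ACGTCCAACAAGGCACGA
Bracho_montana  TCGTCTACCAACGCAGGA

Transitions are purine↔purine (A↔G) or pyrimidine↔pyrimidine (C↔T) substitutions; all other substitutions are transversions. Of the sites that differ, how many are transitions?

1

The sequences differ at positions 1 (A/T, transversion), 6 (C/T, transition), 8 (A/C, transversion), 12 (G/C, transversion), 16 (C/G, transversion).
Of the 5 differences, 1 transition and 4 transversions, so the answer is 1.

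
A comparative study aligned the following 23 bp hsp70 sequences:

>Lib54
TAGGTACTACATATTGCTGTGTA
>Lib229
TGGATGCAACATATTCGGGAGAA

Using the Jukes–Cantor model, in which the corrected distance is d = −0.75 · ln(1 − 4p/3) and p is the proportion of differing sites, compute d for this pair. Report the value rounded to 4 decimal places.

The sequences differ at positions 2 (A/G), 4 (G/A), 6 (A/G), 8 (T/A), 16 (G/C), 17 (C/G), 18 (T/G), 20 (T/A), 22 (T/A).
p = 9/23 = 0.391304.
d = −0.75 · ln(1 − (4/3)·0.391304) = −0.75 · ln(0.478261) = −0.75 · (-0.737599) = 0.5532.

0.5532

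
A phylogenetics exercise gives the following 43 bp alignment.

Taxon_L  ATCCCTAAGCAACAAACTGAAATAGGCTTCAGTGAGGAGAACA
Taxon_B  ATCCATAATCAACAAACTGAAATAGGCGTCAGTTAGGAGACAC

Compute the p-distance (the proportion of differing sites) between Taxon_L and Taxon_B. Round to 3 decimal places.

Mismatches occur at site 5 (C/A), site 9 (G/T), site 28 (T/G), site 34 (G/T), site 41 (A/C), site 42 (C/A), site 43 (A/C).
There are 7 differences over 43 sites, so p = 7/43 = 0.163.

0.163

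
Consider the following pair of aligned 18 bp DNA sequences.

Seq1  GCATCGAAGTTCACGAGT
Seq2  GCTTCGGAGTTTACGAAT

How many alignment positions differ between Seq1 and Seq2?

Mismatches occur at site 3 (A↔T), site 7 (A↔G), site 12 (C↔T), site 17 (G↔A).
That gives 4 mismatches out of 18 aligned sites, so the Hamming distance is 4.

4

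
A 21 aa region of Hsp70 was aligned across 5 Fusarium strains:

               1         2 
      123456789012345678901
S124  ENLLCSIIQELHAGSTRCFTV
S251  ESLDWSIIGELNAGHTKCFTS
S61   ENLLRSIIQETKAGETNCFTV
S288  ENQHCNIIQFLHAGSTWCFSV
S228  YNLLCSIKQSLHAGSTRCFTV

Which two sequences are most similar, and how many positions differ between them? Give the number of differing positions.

3

Pairwise Hamming distances:
  S124 vs S251: 8
  S124 vs S61: 5
  S124 vs S288: 6
  S124 vs S228: 3
  S251 vs S61: 9
  S251 vs S288: 12
  S251 vs S228: 11
  S61 vs S288: 10
  S61 vs S228: 8
  S288 vs S228: 8
The smallest is 3, between S124 and S228.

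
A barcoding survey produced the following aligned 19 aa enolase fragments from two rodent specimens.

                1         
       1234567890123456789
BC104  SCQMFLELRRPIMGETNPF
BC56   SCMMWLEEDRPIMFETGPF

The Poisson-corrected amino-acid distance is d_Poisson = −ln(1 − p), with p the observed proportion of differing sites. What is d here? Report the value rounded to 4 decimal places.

Differing sites — 3:Q/M; 5:F/W; 8:L/E; 9:R/D; 14:G/F; 17:N/G.
p = 6/19 = 0.315789.
d = −ln(1 − 0.315789) = −ln(0.684211) = 0.3795.

0.3795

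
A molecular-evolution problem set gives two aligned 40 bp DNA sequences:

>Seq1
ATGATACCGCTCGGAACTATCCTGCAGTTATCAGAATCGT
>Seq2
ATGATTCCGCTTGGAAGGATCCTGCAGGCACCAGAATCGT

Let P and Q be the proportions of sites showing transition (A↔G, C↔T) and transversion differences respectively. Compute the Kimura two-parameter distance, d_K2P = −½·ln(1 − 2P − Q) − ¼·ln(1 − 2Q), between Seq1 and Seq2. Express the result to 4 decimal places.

0.1996

Differing sites — 6:A/T (Tv); 12:C/T (Ti); 17:C/G (Tv); 18:T/G (Tv); 28:T/G (Tv); 29:T/C (Ti); 31:T/C (Ti).
Of the 7 differences, 3 transitions and 4 transversions over 40 sites: P = 3/40 = 0.075000, Q = 4/40 = 0.100000.
d = −0.5·ln(0.750000) − 0.25·ln(0.800000) = −0.5·(-0.287682) − 0.25·(-0.223144) = 0.1996.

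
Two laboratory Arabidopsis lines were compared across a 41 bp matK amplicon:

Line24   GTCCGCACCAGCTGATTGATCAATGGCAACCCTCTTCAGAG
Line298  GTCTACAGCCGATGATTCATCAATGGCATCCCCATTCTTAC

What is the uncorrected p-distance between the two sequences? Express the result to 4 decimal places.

Mismatches occur at site 4 (C/T), site 5 (G/A), site 8 (C/G), site 10 (A/C), site 12 (C/A), site 18 (G/C), site 29 (A/T), site 33 (T/C), site 34 (C/A), site 38 (A/T), site 39 (G/T), site 41 (G/C).
There are 12 differences over 41 sites, so p = 12/41 = 0.2927.

0.2927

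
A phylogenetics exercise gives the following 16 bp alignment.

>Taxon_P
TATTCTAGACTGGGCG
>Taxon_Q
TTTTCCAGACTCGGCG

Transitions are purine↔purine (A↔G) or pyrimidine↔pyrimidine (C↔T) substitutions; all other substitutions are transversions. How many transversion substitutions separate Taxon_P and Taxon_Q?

Mismatches occur at site 2 (A/T, transversion), site 6 (T/C, transition), site 12 (G/C, transversion).
Of the 3 differences, 1 transition and 2 transversions, so the answer is 2.

2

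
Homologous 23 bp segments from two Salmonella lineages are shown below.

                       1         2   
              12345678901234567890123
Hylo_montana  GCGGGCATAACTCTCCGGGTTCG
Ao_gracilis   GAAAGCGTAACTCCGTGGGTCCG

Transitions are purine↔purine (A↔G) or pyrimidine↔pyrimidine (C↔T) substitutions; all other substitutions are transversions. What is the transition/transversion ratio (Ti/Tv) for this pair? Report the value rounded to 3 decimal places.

3.000

Differing sites — 2:C/A (Tv); 3:G/A (Ti); 4:G/A (Ti); 7:A/G (Ti); 14:T/C (Ti); 15:C/G (Tv); 16:C/T (Ti); 21:T/C (Ti).
Of the 8 differences, 6 transitions and 2 transversions, so Ti/Tv = 6/2 = 3.000.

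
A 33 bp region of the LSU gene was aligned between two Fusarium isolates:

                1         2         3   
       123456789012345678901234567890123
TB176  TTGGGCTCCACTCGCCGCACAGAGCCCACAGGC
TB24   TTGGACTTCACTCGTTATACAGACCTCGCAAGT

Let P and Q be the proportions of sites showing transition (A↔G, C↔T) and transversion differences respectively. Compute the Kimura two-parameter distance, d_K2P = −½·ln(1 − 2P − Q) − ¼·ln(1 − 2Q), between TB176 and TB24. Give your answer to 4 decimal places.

0.5214

The sequences differ at positions 5 (G/A, transition), 8 (C/T, transition), 15 (C/T, transition), 16 (C/T, transition), 17 (G/A, transition), 18 (C/T, transition), 24 (G/C, transversion), 26 (C/T, transition), 28 (A/G, transition), 31 (G/A, transition), 33 (C/T, transition).
Of the 11 differences, 10 transitions and 1 transversion over 33 sites: P = 10/33 = 0.303030, Q = 1/33 = 0.030303.
d = −0.5·ln(0.363637) − 0.25·ln(0.939394) = −0.5·(-1.011599) − 0.25·(-0.062520) = 0.5214.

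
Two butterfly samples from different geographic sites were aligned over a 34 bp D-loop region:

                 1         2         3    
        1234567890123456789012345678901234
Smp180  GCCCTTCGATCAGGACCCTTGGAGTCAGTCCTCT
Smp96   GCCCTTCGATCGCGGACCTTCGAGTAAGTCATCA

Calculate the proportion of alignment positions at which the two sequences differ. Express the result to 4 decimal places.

0.2353

Mismatches occur at site 12 (A→G), site 13 (G→C), site 15 (A→G), site 16 (C→A), site 21 (G→C), site 26 (C→A), site 31 (C→A), site 34 (T→A).
There are 8 differences over 34 sites, so p = 8/34 = 0.2353.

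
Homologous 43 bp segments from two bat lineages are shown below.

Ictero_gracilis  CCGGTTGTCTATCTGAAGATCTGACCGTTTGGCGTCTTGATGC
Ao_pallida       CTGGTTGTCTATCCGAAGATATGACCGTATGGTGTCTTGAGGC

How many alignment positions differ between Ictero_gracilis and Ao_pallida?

The sequences differ at positions 2 (C/T), 14 (T/C), 21 (C/A), 29 (T/A), 33 (C/T), 41 (T/G).
That gives 6 mismatches out of 43 aligned sites, so the Hamming distance is 6.

6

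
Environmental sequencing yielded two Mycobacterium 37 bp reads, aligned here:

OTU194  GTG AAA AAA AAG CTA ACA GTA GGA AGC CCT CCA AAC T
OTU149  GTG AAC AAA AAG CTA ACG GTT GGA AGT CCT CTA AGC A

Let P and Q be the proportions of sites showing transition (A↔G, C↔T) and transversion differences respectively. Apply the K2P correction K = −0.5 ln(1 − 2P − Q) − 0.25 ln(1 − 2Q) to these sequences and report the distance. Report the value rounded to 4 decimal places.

0.2206

The sequences differ at positions 6 (A/C, transversion), 18 (A/G, transition), 21 (A/T, transversion), 27 (C/T, transition), 32 (C/T, transition), 35 (A/G, transition), 37 (T/A, transversion).
Of the 7 differences, 4 transitions and 3 transversions over 37 sites: P = 4/37 = 0.108108, Q = 3/37 = 0.081081.
d = −0.5·ln(0.702703) − 0.25·ln(0.837838) = −0.5·(-0.352821) − 0.25·(-0.176931) = 0.2206.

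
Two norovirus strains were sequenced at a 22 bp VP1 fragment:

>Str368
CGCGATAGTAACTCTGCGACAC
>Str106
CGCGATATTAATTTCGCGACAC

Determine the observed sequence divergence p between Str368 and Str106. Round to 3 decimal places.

Mismatches occur at site 8 (G→T), site 12 (C→T), site 14 (C→T), site 15 (T→C).
There are 4 differences over 22 sites, so p = 4/22 = 0.182.

0.182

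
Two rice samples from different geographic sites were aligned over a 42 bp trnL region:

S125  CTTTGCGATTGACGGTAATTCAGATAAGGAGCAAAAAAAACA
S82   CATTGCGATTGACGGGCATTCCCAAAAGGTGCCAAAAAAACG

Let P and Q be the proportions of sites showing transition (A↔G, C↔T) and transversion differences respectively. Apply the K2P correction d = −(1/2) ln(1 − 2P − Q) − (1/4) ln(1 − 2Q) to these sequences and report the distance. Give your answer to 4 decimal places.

Differing sites — 2:T/A (Tv); 16:T/G (Tv); 17:A/C (Tv); 22:A/C (Tv); 23:G/C (Tv); 25:T/A (Tv); 30:A/T (Tv); 33:A/C (Tv); 42:A/G (Ti).
Of the 9 differences, 1 transition and 8 transversions over 42 sites: P = 1/42 = 0.023810, Q = 8/42 = 0.190476.
d = −0.5·ln(0.761904) − 0.25·ln(0.619048) = −0.5·(-0.271935) − 0.25·(-0.479572) = 0.2559.

0.2559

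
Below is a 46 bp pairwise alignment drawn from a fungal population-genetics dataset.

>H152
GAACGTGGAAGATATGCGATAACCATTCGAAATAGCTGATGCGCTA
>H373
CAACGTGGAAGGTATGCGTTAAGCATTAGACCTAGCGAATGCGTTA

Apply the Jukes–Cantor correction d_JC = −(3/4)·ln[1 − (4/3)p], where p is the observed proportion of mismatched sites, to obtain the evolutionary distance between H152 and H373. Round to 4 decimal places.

0.2567

Differing sites — 1:G/C; 12:A/G; 19:A/T; 23:C/G; 28:C/A; 31:A/C; 32:A/C; 37:T/G; 38:G/A; 44:C/T.
p = 10/46 = 0.217391.
d = −0.75 · ln(1 − (4/3)·0.217391) = −0.75 · ln(0.710145) = −0.75 · (-0.342286) = 0.2567.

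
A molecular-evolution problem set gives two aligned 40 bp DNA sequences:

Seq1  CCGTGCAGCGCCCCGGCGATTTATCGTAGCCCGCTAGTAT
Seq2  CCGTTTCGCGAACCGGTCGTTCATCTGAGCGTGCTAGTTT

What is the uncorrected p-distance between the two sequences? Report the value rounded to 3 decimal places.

0.350

Differing sites — 5:G/T; 6:C/T; 7:A/C; 11:C/A; 12:C/A; 17:C/T; 18:G/C; 19:A/G; 22:T/C; 26:G/T; 27:T/G; 31:C/G; 32:C/T; 39:A/T.
There are 14 differences over 40 sites, so p = 14/40 = 0.350.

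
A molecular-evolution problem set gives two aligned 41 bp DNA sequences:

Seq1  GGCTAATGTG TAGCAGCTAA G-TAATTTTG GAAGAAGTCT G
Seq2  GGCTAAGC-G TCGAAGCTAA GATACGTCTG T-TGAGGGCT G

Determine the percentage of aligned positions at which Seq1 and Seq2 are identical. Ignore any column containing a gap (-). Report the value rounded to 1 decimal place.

71.1%

Excluding the 3 gap columns leaves 38 comparable sites.
Differing sites — 7:T/G; 8:G/C; 12:A/C; 14:C/A; 25:A/C; 26:T/G; 28:T/C; 31:G/T; 33:A/T; 36:A/G; 38:T/G.
27 of the 38 comparable sites match, so the percent identity is 27/38 × 100 = 71.1%.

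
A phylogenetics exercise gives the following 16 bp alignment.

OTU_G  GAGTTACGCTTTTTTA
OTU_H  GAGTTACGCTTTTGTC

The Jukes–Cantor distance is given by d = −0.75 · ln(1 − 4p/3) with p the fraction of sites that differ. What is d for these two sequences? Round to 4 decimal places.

0.1367

The sequences differ at positions 14 (T/G), 16 (A/C).
p = 2/16 = 0.125000.
d = −0.75 · ln(1 − (4/3)·0.125000) = −0.75 · ln(0.833333) = −0.75 · (-0.182322) = 0.1367.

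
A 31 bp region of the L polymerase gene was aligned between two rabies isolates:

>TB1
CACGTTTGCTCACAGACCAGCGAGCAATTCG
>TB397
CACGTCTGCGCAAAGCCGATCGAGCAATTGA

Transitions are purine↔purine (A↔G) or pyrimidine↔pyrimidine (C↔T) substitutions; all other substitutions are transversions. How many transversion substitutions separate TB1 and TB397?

6

Mismatches occur at site 6 (T↔C, transition), site 10 (T↔G, transversion), site 13 (C↔A, transversion), site 16 (A↔C, transversion), site 18 (C↔G, transversion), site 20 (G↔T, transversion), site 30 (C↔G, transversion), site 31 (G↔A, transition).
Of the 8 differences, 2 transitions and 6 transversions, so the answer is 6.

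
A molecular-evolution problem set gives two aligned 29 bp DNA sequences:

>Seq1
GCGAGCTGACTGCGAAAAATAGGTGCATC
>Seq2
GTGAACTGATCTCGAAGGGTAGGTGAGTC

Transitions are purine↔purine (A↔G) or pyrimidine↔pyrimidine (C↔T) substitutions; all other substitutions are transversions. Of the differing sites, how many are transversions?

2

The sequences differ at positions 2 (C/T, transition), 5 (G/A, transition), 10 (C/T, transition), 11 (T/C, transition), 12 (G/T, transversion), 17 (A/G, transition), 18 (A/G, transition), 19 (A/G, transition), 26 (C/A, transversion), 27 (A/G, transition).
Of the 10 differences, 8 transitions and 2 transversions, so the answer is 2.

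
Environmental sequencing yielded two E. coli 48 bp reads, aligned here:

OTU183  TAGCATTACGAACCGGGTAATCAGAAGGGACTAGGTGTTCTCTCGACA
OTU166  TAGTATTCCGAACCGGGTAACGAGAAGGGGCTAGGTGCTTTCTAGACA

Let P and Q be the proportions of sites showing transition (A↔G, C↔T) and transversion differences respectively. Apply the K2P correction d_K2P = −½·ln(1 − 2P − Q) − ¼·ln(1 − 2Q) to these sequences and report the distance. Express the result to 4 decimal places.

0.1913

Differing sites — 4:C/T (Ti); 8:A/C (Tv); 21:T/C (Ti); 22:C/G (Tv); 30:A/G (Ti); 38:T/C (Ti); 40:C/T (Ti); 44:C/A (Tv).
Of the 8 differences, 5 transitions and 3 transversions over 48 sites: P = 5/48 = 0.104167, Q = 3/48 = 0.062500.
d = −0.5·ln(0.729166) − 0.25·ln(0.875000) = −0.5·(-0.315854) − 0.25·(-0.133531) = 0.1913.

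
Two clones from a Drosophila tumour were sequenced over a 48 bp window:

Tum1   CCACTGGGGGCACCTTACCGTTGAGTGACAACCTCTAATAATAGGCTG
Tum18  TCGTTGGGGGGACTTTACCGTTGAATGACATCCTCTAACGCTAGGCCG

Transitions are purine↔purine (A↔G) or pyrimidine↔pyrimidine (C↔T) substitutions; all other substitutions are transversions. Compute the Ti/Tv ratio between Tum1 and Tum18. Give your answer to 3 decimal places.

Mismatches occur at site 1 (C→T, transition), site 3 (A→G, transition), site 4 (C→T, transition), site 11 (C→G, transversion), site 14 (C→T, transition), site 25 (G→A, transition), site 31 (A→T, transversion), site 39 (T→C, transition), site 40 (A→G, transition), site 41 (A→C, transversion), site 47 (T→C, transition).
Of the 11 differences, 8 transitions and 3 transversions, so Ti/Tv = 8/3 = 2.667.

2.667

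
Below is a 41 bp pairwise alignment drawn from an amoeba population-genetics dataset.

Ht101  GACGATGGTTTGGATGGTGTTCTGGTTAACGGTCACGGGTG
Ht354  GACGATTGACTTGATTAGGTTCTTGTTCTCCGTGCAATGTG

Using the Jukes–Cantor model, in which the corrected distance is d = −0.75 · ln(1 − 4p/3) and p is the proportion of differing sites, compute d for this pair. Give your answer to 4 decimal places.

0.5510

Mismatches occur at site 7 (G/T), site 9 (T/A), site 10 (T/C), site 12 (G/T), site 16 (G/T), site 17 (G/A), site 18 (T/G), site 24 (G/T), site 28 (A/C), site 29 (A/T), site 31 (G/C), site 34 (C/G), site 35 (A/C), site 36 (C/A), site 37 (G/A), site 38 (G/T).
p = 16/41 = 0.390244.
d = −0.75 · ln(1 − (4/3)·0.390244) = −0.75 · ln(0.479675) = −0.75 · (-0.734646) = 0.5510.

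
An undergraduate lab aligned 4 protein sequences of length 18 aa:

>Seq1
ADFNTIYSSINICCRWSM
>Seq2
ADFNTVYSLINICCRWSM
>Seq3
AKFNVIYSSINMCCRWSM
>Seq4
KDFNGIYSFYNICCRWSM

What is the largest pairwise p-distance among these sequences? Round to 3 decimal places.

0.333

Pairwise Hamming distances:
  Seq1 vs Seq2: 2
  Seq1 vs Seq3: 3
  Seq1 vs Seq4: 4
  Seq2 vs Seq3: 5
  Seq2 vs Seq4: 5
  Seq3 vs Seq4: 6
The largest is 6 mismatches, between Seq3 and Seq4; p = 6/18 = 0.333.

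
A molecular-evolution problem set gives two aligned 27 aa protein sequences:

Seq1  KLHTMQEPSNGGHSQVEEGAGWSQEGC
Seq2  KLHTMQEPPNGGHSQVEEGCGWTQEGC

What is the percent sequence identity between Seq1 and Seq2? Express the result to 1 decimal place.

The sequences differ at positions 9 (S/P), 20 (A/C), 23 (S/T).
24 of the 27 sites match, so the percent identity is 24/27 × 100 = 88.9%.

88.9%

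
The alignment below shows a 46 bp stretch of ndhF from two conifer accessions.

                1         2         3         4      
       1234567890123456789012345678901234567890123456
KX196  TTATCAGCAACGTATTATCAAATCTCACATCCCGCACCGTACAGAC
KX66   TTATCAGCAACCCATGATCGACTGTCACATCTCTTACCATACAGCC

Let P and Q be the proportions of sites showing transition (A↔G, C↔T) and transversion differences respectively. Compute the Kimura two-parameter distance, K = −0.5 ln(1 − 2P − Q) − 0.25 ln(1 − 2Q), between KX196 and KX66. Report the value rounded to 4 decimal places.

Mismatches occur at site 12 (G↔C, transversion), site 13 (T↔C, transition), site 16 (T↔G, transversion), site 20 (A↔G, transition), site 22 (A↔C, transversion), site 24 (C↔G, transversion), site 32 (C↔T, transition), site 34 (G↔T, transversion), site 35 (C↔T, transition), site 39 (G↔A, transition), site 45 (A↔C, transversion).
Of the 11 differences, 5 transitions and 6 transversions over 46 sites: P = 5/46 = 0.108696, Q = 6/46 = 0.130435.
d = −0.5·ln(0.652173) − 0.25·ln(0.739130) = −0.5·(-0.427445) − 0.25·(-0.302281) = 0.2893.

0.2893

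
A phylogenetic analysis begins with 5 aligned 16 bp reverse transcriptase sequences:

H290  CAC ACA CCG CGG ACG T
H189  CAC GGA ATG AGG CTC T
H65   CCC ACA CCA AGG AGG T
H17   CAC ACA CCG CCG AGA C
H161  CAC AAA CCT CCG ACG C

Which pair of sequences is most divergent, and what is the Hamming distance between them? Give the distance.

Pairwise Hamming distances:
  H290 vs H189: 8
  H290 vs H65: 4
  H290 vs H17: 4
  H290 vs H161: 4
  H189 vs H65: 9
  H189 vs H17: 10
  H189 vs H161: 11
  H65 vs H17: 6
  H65 vs H161: 7
  H17 vs H161: 4
The largest is 11, between H189 and H161.

11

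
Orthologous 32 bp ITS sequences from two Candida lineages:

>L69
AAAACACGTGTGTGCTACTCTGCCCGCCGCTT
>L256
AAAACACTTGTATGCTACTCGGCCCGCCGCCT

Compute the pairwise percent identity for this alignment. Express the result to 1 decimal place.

87.5%

The sequences differ at positions 8 (G/T), 12 (G/A), 21 (T/G), 31 (T/C).
28 of the 32 sites match, so the percent identity is 28/32 × 100 = 87.5%.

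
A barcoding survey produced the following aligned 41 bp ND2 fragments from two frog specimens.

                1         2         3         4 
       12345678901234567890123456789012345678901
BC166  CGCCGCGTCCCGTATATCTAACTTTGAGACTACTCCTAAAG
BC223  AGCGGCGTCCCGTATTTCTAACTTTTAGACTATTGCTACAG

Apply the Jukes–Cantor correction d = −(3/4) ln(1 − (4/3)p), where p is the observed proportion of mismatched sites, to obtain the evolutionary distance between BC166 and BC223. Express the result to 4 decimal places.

Mismatches occur at site 1 (C↔A), site 4 (C↔G), site 16 (A↔T), site 26 (G↔T), site 33 (C↔T), site 35 (C↔G), site 39 (A↔C).
p = 7/41 = 0.170732.
d = −0.75 · ln(1 − (4/3)·0.170732) = −0.75 · ln(0.772357) = −0.75 · (-0.258308) = 0.1937.

0.1937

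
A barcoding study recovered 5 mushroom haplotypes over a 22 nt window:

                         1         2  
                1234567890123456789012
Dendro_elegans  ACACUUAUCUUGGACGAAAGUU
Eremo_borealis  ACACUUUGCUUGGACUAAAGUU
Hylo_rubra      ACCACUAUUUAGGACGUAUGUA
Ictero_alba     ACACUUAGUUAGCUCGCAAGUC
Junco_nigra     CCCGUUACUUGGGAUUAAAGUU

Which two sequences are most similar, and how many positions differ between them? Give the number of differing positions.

Pairwise Hamming distances:
  Dendro_elegans vs Eremo_borealis: 3
  Dendro_elegans vs Hylo_rubra: 8
  Dendro_elegans vs Ictero_alba: 7
  Dendro_elegans vs Junco_nigra: 8
  Eremo_borealis vs Hylo_rubra: 11
  Eremo_borealis vs Ictero_alba: 8
  Eremo_borealis vs Junco_nigra: 8
  Hylo_rubra vs Ictero_alba: 9
  Hylo_rubra vs Junco_nigra: 10
  Ictero_alba vs Junco_nigra: 11
The smallest is 3, between Dendro_elegans and Eremo_borealis.

3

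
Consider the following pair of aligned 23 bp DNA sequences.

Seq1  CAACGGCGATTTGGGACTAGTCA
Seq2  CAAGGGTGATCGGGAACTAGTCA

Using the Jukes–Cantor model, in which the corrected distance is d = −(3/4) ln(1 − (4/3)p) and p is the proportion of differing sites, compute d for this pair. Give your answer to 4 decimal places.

Mismatches occur at site 4 (C→G), site 7 (C→T), site 11 (T→C), site 12 (T→G), site 15 (G→A).
p = 5/23 = 0.217391.
d = −0.75 · ln(1 − (4/3)·0.217391) = −0.75 · ln(0.710145) = −0.75 · (-0.342286) = 0.2567.

0.2567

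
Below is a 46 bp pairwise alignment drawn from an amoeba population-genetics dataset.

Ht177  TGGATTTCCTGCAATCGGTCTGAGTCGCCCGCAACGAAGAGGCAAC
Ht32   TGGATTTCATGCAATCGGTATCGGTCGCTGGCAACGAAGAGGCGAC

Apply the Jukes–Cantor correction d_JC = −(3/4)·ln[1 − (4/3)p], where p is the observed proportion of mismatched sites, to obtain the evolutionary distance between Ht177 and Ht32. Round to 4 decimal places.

0.1701

Differing sites — 9:C/A; 20:C/A; 22:G/C; 23:A/G; 29:C/T; 30:C/G; 44:A/G.
p = 7/46 = 0.152174.
d = −0.75 · ln(1 − (4/3)·0.152174) = −0.75 · ln(0.797101) = −0.75 · (-0.226774) = 0.1701.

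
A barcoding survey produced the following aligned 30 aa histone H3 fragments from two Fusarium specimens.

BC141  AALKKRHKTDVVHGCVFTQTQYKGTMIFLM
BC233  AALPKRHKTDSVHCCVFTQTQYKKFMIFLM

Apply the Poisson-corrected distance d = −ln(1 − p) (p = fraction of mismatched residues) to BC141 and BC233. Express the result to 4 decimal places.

Mismatches occur at site 4 (K/P), site 11 (V/S), site 14 (G/C), site 24 (G/K), site 25 (T/F).
p = 5/30 = 0.166667.
d = −ln(1 − 0.166667) = −ln(0.833333) = 0.1823.

0.1823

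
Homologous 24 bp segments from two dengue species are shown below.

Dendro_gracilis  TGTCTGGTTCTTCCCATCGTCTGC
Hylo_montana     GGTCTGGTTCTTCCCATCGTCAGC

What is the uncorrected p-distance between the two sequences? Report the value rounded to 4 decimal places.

0.0833

The sequences differ at positions 1 (T/G), 22 (T/A).
There are 2 differences over 24 sites, so p = 2/24 = 0.0833.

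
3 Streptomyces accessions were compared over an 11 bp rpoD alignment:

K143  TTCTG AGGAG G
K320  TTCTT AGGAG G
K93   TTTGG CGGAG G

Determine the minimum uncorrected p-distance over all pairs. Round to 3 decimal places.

0.091

Pairwise Hamming distances:
  K143 vs K320: 1
  K143 vs K93: 3
  K320 vs K93: 4
The smallest is 1 mismatch, between K143 and K320; p = 1/11 = 0.091.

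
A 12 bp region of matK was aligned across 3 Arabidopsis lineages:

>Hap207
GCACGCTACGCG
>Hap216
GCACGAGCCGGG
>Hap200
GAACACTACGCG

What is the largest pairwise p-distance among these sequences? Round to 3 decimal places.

Pairwise Hamming distances:
  Hap207 vs Hap216: 4
  Hap207 vs Hap200: 2
  Hap216 vs Hap200: 6
The largest is 6 mismatches, between Hap216 and Hap200; p = 6/12 = 0.500.

0.500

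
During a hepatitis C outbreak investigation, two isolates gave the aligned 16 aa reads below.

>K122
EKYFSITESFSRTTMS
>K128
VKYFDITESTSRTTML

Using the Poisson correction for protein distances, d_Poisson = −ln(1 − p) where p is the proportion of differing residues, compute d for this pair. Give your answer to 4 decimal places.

0.2877

Mismatches occur at site 1 (E→V), site 5 (S→D), site 10 (F→T), site 16 (S→L).
p = 4/16 = 0.250000.
d = −ln(1 − 0.250000) = −ln(0.750000) = 0.2877.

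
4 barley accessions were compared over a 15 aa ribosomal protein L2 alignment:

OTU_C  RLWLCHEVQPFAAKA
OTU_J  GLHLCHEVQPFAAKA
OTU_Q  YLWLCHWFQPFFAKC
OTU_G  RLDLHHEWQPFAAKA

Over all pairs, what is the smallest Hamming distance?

Pairwise Hamming distances:
  OTU_C vs OTU_J: 2
  OTU_C vs OTU_Q: 5
  OTU_C vs OTU_G: 3
  OTU_J vs OTU_Q: 6
  OTU_J vs OTU_G: 4
  OTU_Q vs OTU_G: 7
The smallest is 2, between OTU_C and OTU_J.

2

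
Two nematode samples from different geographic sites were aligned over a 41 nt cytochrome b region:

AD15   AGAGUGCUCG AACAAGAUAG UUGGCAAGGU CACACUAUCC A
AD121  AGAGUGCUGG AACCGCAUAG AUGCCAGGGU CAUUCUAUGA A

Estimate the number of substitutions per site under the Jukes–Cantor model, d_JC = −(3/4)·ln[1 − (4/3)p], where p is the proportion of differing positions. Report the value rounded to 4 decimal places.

0.3321

Mismatches occur at site 9 (C→G), site 14 (A→C), site 15 (A→G), site 16 (G→C), site 21 (U→A), site 24 (G→C), site 27 (A→G), site 33 (C→U), site 34 (A→U), site 39 (C→G), site 40 (C→A).
p = 11/41 = 0.268293.
d = −0.75 · ln(1 − (4/3)·0.268293) = −0.75 · ln(0.642276) = −0.75 · (-0.442737) = 0.3321.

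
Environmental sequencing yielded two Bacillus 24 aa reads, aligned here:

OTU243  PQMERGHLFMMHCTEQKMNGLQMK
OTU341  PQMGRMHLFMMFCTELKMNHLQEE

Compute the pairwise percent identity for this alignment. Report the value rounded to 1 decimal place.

The sequences differ at positions 4 (E/G), 6 (G/M), 12 (H/F), 16 (Q/L), 20 (G/H), 23 (M/E), 24 (K/E).
17 of the 24 sites match, so the percent identity is 17/24 × 100 = 70.8%.

70.8%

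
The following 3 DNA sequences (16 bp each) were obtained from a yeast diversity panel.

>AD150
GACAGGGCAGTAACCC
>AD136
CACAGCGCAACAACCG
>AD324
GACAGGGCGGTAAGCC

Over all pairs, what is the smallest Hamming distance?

Pairwise Hamming distances:
  AD150 vs AD136: 5
  AD150 vs AD324: 2
  AD136 vs AD324: 7
The smallest is 2, between AD150 and AD324.

2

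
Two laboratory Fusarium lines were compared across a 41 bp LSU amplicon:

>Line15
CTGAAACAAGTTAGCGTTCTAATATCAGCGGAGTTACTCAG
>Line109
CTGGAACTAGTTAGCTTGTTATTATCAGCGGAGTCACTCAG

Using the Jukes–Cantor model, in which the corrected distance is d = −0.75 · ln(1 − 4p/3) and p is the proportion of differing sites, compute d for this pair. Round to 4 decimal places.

0.1937

The sequences differ at positions 4 (A/G), 8 (A/T), 16 (G/T), 18 (T/G), 19 (C/T), 22 (A/T), 35 (T/C).
p = 7/41 = 0.170732.
d = −0.75 · ln(1 − (4/3)·0.170732) = −0.75 · ln(0.772357) = −0.75 · (-0.258308) = 0.1937.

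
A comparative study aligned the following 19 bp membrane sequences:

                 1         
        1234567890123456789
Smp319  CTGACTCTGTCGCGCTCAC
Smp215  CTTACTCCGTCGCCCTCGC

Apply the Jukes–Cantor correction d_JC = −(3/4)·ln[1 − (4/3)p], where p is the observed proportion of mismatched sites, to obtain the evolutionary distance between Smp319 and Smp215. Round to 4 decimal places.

0.2471

Differing sites — 3:G/T; 8:T/C; 14:G/C; 18:A/G.
p = 4/19 = 0.210526.
d = −0.75 · ln(1 − (4/3)·0.210526) = −0.75 · ln(0.719299) = −0.75 · (-0.329478) = 0.2471.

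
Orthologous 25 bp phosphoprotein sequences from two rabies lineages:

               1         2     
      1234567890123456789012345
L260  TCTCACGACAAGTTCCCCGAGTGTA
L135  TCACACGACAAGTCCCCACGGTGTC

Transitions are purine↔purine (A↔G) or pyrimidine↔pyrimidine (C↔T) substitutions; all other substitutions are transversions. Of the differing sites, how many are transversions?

Differing sites — 3:T/A (Tv); 14:T/C (Ti); 18:C/A (Tv); 19:G/C (Tv); 20:A/G (Ti); 25:A/C (Tv).
Of the 6 differences, 2 transitions and 4 transversions, so the answer is 4.

4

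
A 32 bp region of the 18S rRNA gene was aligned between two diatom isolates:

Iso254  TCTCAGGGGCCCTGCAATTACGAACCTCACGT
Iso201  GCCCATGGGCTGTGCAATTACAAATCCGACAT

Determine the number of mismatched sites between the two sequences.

10

Mismatches occur at site 1 (T↔G), site 3 (T↔C), site 6 (G↔T), site 11 (C↔T), site 12 (C↔G), site 22 (G↔A), site 25 (C↔T), site 27 (T↔C), site 28 (C↔G), site 31 (G↔A).
That gives 10 mismatches out of 32 aligned sites, so the Hamming distance is 10.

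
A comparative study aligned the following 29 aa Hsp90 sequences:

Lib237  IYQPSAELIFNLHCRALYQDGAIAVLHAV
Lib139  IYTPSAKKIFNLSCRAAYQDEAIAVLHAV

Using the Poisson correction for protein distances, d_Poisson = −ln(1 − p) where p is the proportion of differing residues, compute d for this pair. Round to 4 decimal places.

Mismatches occur at site 3 (Q↔T), site 7 (E↔K), site 8 (L↔K), site 13 (H↔S), site 17 (L↔A), site 21 (G↔E).
p = 6/29 = 0.206897.
d = −ln(1 − 0.206897) = −ln(0.793103) = 0.2318.

0.2318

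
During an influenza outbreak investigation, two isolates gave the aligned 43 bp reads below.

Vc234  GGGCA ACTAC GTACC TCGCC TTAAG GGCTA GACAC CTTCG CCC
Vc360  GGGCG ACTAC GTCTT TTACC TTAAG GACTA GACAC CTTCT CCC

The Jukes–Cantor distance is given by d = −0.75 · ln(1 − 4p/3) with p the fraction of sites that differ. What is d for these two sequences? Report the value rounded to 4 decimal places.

The sequences differ at positions 5 (A/G), 13 (A/C), 14 (C/T), 15 (C/T), 17 (C/T), 18 (G/A), 27 (G/A), 40 (G/T).
p = 8/43 = 0.186047.
d = −0.75 · ln(1 − (4/3)·0.186047) = −0.75 · ln(0.751937) = −0.75 · (-0.285103) = 0.2138.

0.2138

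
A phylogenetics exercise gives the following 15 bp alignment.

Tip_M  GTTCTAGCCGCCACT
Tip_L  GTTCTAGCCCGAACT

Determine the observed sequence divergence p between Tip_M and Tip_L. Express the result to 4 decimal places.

Mismatches occur at site 10 (G→C), site 11 (C→G), site 12 (C→A).
There are 3 differences over 15 sites, so p = 3/15 = 0.2000.

0.2000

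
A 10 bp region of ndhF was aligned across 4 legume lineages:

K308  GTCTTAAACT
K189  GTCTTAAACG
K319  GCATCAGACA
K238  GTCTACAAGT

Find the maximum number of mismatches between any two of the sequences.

Pairwise Hamming distances:
  K308 vs K189: 1
  K308 vs K319: 5
  K308 vs K238: 3
  K189 vs K319: 5
  K189 vs K238: 4
  K319 vs K238: 7
The largest is 7, between K319 and K238.

7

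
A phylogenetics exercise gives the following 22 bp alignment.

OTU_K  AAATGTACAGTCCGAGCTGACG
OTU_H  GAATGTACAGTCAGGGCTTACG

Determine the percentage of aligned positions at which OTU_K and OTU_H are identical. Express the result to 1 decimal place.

81.8%

The sequences differ at positions 1 (A/G), 13 (C/A), 15 (A/G), 19 (G/T).
18 of the 22 sites match, so the percent identity is 18/22 × 100 = 81.8%.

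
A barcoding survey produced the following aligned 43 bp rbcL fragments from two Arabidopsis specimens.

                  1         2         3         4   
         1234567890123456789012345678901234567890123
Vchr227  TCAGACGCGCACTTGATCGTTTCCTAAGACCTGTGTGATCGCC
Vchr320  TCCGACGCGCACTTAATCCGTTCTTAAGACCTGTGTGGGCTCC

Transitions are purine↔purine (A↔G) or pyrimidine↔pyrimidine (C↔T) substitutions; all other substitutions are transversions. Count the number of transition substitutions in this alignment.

3

The sequences differ at positions 3 (A/C, transversion), 15 (G/A, transition), 19 (G/C, transversion), 20 (T/G, transversion), 24 (C/T, transition), 38 (A/G, transition), 39 (T/G, transversion), 41 (G/T, transversion).
Of the 8 differences, 3 transitions and 5 transversions, so the answer is 3.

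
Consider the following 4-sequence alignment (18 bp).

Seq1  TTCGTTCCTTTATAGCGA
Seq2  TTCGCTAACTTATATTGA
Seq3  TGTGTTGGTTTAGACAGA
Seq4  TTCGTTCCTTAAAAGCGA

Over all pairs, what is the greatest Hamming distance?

9

Pairwise Hamming distances:
  Seq1 vs Seq2: 6
  Seq1 vs Seq3: 7
  Seq1 vs Seq4: 2
  Seq2 vs Seq3: 9
  Seq2 vs Seq4: 8
  Seq3 vs Seq4: 8
The largest is 9, between Seq2 and Seq3.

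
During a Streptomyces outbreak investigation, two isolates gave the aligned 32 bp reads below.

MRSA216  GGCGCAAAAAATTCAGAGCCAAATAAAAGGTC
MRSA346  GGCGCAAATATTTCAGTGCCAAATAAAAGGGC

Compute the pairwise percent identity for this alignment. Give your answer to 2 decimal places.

87.50%

The sequences differ at positions 9 (A/T), 11 (A/T), 17 (A/T), 31 (T/G).
28 of the 32 sites match, so the percent identity is 28/32 × 100 = 87.50%.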